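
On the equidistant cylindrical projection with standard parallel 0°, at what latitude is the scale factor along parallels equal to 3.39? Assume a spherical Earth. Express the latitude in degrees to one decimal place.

72.8°

Plate carrée: h = 1, k = sec φ along parallels.
sec φ = 3.39  ⇒  cos φ = 0.2950  ⇒  φ ≈ 72.8°.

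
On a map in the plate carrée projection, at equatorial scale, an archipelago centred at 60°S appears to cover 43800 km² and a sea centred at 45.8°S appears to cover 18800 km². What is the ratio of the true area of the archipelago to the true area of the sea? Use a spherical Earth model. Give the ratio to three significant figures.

1.67

On the plate carrée, areal scale = h·k = 1 × sec φ, so true area = apparent × cos φ.
True area of archipelago: 43800 × cos(60°) = 43800 × 0.5000 = 21900 km².
True area of sea: 18800 × cos(45.8°) = 18800 × 0.6972 = 13110 km².
Ratio = 21900 / 13110 ≈ 1.67.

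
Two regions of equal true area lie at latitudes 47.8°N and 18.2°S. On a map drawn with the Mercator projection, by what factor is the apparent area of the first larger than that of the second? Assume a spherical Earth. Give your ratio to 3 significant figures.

Mercator is conformal with k = sec φ, so areal scale = k² = sec²φ.
At 47.8°: sec²(47.8°) = 1/0.6717² = 2.216.
At 18.2°: sec²(18.2°) = 1/0.9500² = 1.108.
Ratio = 2.216/1.108 = cos²(18.2°)/cos²(47.8°) ≈ 2.00.

2.00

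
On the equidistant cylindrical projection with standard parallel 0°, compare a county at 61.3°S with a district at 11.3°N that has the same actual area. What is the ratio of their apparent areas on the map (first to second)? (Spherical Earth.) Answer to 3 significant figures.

For the equirectangular projection with φ₀ = 0 (plate carrée), h = 1 along meridians and k = sec φ along parallels.
Areal scale at 61.3°: h·k = 1.000 × 2.082 = 2.082.
Areal scale at 11.3°: h·k = 1.000 × 1.020 = 1.020.
Ratio = 2.082/1.020 ≈ 2.04.

2.04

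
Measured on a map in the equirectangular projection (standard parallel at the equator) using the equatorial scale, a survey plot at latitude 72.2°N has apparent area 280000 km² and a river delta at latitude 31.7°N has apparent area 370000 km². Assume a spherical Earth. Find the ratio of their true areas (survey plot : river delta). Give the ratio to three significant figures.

Plate carrée has h = 1 and k = sec φ, giving areal scale sec φ; true area = (apparent area) · cos φ.
True area of survey plot: 280000 × cos(72.2°) = 280000 × 0.3057 = 85590 km².
True area of river delta: 370000 × cos(31.7°) = 370000 × 0.8508 = 314800 km².
Ratio = 85590 / 314800 ≈ 0.272.

0.272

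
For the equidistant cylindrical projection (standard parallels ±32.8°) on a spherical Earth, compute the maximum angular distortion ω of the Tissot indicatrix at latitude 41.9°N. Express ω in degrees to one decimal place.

7.0°

In the equirectangular projection with standard parallel φ₀ = 32.8° (x = Rλ cos φ₀, y = Rφ), meridians are true-scale (h = 1) and the parallel scale is k = cos φ₀ / cos φ.
At 41.9°: h = 1.000, k = 1.129; principal scales a = 1.129, b = 1.000.
sin(ω/2) = (a − b)/(a + b) = 0.1293/2.129 = 0.06073, so ω = 2 arcsin(0.06073) ≈ 7.0°.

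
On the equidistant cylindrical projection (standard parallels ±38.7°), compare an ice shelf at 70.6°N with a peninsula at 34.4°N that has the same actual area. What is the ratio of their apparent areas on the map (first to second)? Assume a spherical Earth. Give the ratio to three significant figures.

2.48

With standard parallel φ₀ = 38.7°, the equirectangular projection gives x = Rλ cos φ₀, y = Rφ, so h = 1 and k = cos 38.7° / cos φ.
Areal scale at 70.6°: h·k = 1.000 × 2.350 = 2.350.
Areal scale at 34.4°: h·k = 1.000 × 0.9458 = 0.9458.
Ratio = 2.350/0.9458 ≈ 2.48.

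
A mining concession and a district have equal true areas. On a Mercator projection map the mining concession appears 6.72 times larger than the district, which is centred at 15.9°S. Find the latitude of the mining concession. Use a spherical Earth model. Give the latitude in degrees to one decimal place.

68.2°

Mercator areal scale is sec²φ, so apparent-area ratio = sec²φ₁ / sec²φ₂ = cos²φ₂ / cos²φ₁.
cos²φ₂ / cos²φ₁ = 6.72  ⇒  cos φ₁ = cos 15.9° / √6.72 = 0.9617/2.592 = 0.3710.
φ₁ = arccos(0.3710) ≈ 68.2°.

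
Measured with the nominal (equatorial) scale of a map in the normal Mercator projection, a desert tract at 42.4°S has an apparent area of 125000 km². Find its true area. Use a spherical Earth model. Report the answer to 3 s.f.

68200 km²

Mercator is conformal, so the point scale is isotropic: h = k = sec φ = 1/cos φ.
Areal scale = k² = sec²φ = 1/cos²(42.4°) = 1/0.7385² = 1.834.
True area = apparent / (areal scale) = 125000 / 1.834 ≈ 68200 km².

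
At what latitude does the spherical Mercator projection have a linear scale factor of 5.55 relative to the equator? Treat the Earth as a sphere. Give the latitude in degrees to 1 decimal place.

Mercator scale is k = sec φ = 1/cos φ.
1/cos φ = 5.55  ⇒  cos φ = 0.1802  ⇒  φ = arccos(0.1802) ≈ 79.6°.

79.6°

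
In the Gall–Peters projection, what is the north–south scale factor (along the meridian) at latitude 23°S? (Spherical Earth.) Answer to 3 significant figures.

1.30

The Gall–Peters projection is cylindrical equal-area with φ₀ = 45°. For cylindrical equal-area with standard parallel φ₀, h = cos φ / cos φ₀ and k = cos φ₀ / cos φ, so h·k = 1.
h = cos 23° / cos 45° = 0.9205/0.7071 = 1.302.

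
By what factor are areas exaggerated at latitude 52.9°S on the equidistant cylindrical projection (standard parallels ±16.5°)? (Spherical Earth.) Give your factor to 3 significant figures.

With standard parallel φ₀ = 16.5°, the equirectangular projection gives x = Rλ cos φ₀, y = Rφ, so h = 1 and k = cos 16.5° / cos φ.
Areal scale = h·k = 1 × cos φ₀ / cos φ; at 52.9°, h = 1.000, k = 1.590, so h·k = 1.590.

1.59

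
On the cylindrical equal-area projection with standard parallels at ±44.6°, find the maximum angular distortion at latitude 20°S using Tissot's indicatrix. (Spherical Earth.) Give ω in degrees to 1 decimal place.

31.4°

For cylindrical equal-area with standard parallel φ₀, h = cos φ / cos φ₀ and k = cos φ₀ / cos φ, so h·k = 1.
At 20°: h = 1.320, k = 0.7577; principal scales a = 1.320, b = 0.7577.
sin(ω/2) = (a − b)/(a + b) = 0.5620/2.077 = 0.2705, so ω = 2 arcsin(0.2705) ≈ 31.4°.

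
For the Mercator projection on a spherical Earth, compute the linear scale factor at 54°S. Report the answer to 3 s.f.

1.70

For Mercator, h = k = sec φ (a conformal cylindrical projection has a single point scale, 1/cos φ).
k = 1/cos 54° = 1/0.5878 = 1.701.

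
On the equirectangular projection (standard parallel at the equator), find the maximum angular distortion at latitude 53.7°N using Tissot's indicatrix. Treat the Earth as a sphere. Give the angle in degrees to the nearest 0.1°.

For the equirectangular projection with φ₀ = 0 (plate carrée), h = 1 along meridians and k = sec φ along parallels.
At 53.7°: h = 1.000, k = 1.689; principal scales a = 1.689, b = 1.000.
sin(ω/2) = (a − b)/(a + b) = 0.6892/2.689 = 0.2563, so ω = 2 arcsin(0.2563) ≈ 29.7°.

29.7°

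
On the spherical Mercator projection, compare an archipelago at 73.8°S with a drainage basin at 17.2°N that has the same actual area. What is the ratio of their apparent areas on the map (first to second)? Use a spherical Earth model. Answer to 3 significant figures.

11.7

Mercator is conformal with k = sec φ, so areal scale = k² = sec²φ.
At 73.8°: sec²(73.8°) = 1/0.2790² = 12.85.
At 17.2°: sec²(17.2°) = 1/0.9553² = 1.096.
Ratio = 12.85/1.096 = cos²(17.2°)/cos²(73.8°) ≈ 11.7.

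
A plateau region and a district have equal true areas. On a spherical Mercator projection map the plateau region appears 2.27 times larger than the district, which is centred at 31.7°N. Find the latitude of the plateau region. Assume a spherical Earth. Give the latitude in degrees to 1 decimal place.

Mercator areal scale is sec²φ, so apparent-area ratio = sec²φ₁ / sec²φ₂ = cos²φ₂ / cos²φ₁.
cos²φ₂ / cos²φ₁ = 2.27  ⇒  cos φ₁ = cos 31.7° / √2.27 = 0.8508/1.507 = 0.5647.
φ₁ = arccos(0.5647) ≈ 55.6°.

55.6°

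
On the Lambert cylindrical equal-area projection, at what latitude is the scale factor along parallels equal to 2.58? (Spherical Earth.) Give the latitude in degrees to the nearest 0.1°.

The Lambert cylindrical equal-area projection is the cylindrical equal-area projection with its standard parallel at the equator (φ₀ = 0). For cylindrical equal-area with standard parallel φ₀, h = cos φ / cos φ₀ and k = cos φ₀ / cos φ, so h·k = 1.
k = cos φ₀ / cos φ = 2.58  ⇒  cos φ = cos 0° / 2.58 = 0.3876.
φ = arccos(0.3876) ≈ 67.2°.

67.2°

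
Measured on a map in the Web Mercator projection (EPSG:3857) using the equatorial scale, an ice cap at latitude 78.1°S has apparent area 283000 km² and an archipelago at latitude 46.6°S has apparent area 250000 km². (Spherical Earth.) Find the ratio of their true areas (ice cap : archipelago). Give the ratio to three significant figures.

0.102

Since Mercator area scale is 1/cos²φ, the true area equals the apparent area multiplied by cos²φ.
True area of ice cap: 283000 × cos²(78.1°) = 283000 × 0.04252 = 12030 km².
True area of archipelago: 250000 × cos²(46.6°) = 250000 × 0.4721 = 118000 km².
Ratio = 12030 / 118000 ≈ 0.102.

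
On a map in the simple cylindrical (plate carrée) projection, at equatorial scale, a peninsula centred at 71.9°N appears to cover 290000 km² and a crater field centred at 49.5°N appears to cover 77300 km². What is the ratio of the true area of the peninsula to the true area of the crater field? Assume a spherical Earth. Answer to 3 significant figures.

1.79

On the plate carrée, areal scale = h·k = 1 × sec φ, so true area = apparent × cos φ.
True area of peninsula: 290000 × cos(71.9°) = 290000 × 0.3107 = 90100 km².
True area of crater field: 77300 × cos(49.5°) = 77300 × 0.6494 = 50200 km².
Ratio = 90100 / 50200 ≈ 1.79.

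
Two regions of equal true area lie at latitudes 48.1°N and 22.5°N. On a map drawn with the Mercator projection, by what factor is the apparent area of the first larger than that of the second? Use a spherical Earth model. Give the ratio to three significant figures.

1.91

Mercator areal scale is sec²φ.
At 48.1°: sec²(48.1°) = 1/0.6678² = 2.242.
At 22.5°: sec²(22.5°) = 1/0.9239² = 1.172.
Ratio = 2.242/1.172 = cos²(22.5°)/cos²(48.1°) ≈ 1.91.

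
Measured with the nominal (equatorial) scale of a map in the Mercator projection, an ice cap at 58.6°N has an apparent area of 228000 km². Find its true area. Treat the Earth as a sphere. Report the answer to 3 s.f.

61900 km²

For Mercator, h = k = sec φ (a conformal cylindrical projection has a single point scale, 1/cos φ).
Areal scale = k² = sec²φ = 1/cos²(58.6°) = 1/0.5210² = 3.684.
True area = apparent / (areal scale) = 228000 / 3.684 ≈ 61900 km².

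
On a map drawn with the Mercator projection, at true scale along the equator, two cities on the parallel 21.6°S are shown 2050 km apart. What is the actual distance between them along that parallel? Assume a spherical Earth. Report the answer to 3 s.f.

Mercator is conformal, so the point scale is isotropic: h = k = sec φ = 1/cos φ.
Along the parallel at 21.6°, map distances are exaggerated by k = sec 21.6° = 1.076.
True distance = 2050 / 1.076 = 2050 × cos 21.6° ≈ 1910 km.

1910 km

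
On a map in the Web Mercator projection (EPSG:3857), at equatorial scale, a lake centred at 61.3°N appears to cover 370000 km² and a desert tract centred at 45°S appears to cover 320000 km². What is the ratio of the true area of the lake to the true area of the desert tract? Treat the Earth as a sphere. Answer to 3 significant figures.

0.533

On Mercator the areal scale is sec²φ, so true area = apparent × cos²φ.
True area of lake: 370000 × cos²(61.3°) = 370000 × 0.2306 = 85330 km².
True area of desert tract: 320000 × cos²(45°) = 320000 × 0.5000 = 160000 km².
Ratio = 85330 / 160000 ≈ 0.533.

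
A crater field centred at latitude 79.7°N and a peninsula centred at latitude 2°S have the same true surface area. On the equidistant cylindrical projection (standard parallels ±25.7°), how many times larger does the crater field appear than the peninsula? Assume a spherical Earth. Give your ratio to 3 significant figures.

5.59

The equidistant cylindrical projection with φ₀ = 25.7° has h = 1 (meridians true) and k = cos φ₀ / cos φ along parallels.
Areal scale at 79.7°: h·k = 1.000 × 5.040 = 5.040.
Areal scale at 2°: h·k = 1.000 × 0.9016 = 0.9016.
Ratio = 5.040/0.9016 ≈ 5.59.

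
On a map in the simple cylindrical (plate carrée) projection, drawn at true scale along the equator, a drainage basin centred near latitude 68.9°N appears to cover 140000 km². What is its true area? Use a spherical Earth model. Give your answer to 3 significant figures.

50400 km²

Plate carrée maps x = Rλ, y = Rφ. The meridian scale is h = 1 and the parallel scale is k = 1/cos φ = sec φ.
Areal scale = h·k = 1 × sec φ; at 68.9°, h = 1.000, k = 2.778, so h·k = 2.778.
True area = apparent / (areal scale) = 140000 / 2.778 ≈ 50400 km².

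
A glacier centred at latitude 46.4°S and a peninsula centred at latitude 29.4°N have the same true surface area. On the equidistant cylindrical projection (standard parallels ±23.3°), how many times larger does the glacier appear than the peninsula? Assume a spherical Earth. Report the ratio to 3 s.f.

With standard parallel φ₀ = 23.3°, the equirectangular projection gives x = Rλ cos φ₀, y = Rφ, so h = 1 and k = cos 23.3° / cos φ.
Areal scale at 46.4°: h·k = 1.000 × 1.332 = 1.332.
Areal scale at 29.4°: h·k = 1.000 × 1.054 = 1.054.
Ratio = 1.332/1.054 ≈ 1.26.

1.26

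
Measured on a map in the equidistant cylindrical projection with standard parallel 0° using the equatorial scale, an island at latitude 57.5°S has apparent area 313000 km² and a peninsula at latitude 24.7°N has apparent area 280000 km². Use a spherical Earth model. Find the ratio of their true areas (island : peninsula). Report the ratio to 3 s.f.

0.661

On the plate carrée, areal scale = h·k = 1 × sec φ, so true area = apparent × cos φ.
True area of island: 313000 × cos(57.5°) = 313000 × 0.5373 = 168200 km².
True area of peninsula: 280000 × cos(24.7°) = 280000 × 0.9085 = 254400 km².
Ratio = 168200 / 254400 ≈ 0.661.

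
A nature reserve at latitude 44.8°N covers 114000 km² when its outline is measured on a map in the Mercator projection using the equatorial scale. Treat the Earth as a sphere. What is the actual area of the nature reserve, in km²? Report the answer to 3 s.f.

57400 km²

Mercator is conformal, so the point scale is isotropic: h = k = sec φ = 1/cos φ.
Areal scale = k² = sec²φ = 1/cos²(44.8°) = 1/0.7096² = 1.986.
True area = apparent / (areal scale) = 114000 / 1.986 ≈ 57400 km².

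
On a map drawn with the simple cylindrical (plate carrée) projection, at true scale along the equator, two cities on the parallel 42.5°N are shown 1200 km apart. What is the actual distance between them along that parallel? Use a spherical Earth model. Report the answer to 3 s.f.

In the plate carrée (x = Rλ, y = Rφ), meridians are true-scale (h = 1) and parallels are stretched by k = sec φ.
Along the parallel at 42.5°, map distances are exaggerated by k = sec 42.5° = 1.356.
True distance = 1200 / 1.356 = 1200 × cos 42.5° ≈ 885 km.

885 km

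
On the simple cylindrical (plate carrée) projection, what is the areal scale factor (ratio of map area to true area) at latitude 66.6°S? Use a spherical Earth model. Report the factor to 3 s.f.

In the plate carrée (x = Rλ, y = Rφ), meridians are true-scale (h = 1) and parallels are stretched by k = sec φ.
Areal scale = h·k = 1 × sec φ; at 66.6°, h = 1.000, k = 2.518, so h·k = 2.518.

2.52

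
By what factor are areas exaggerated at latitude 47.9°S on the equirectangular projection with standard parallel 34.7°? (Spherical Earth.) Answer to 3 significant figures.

1.23

In the equirectangular projection with standard parallel φ₀ = 34.7° (x = Rλ cos φ₀, y = Rφ), meridians are true-scale (h = 1) and the parallel scale is k = cos φ₀ / cos φ.
Areal scale = h·k = 1 × cos φ₀ / cos φ; at 47.9°, h = 1.000, k = 1.226, so h·k = 1.226.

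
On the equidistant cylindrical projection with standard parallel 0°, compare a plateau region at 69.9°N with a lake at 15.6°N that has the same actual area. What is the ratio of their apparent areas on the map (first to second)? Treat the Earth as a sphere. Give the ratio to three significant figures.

Plate carrée maps x = Rλ, y = Rφ. The meridian scale is h = 1 and the parallel scale is k = 1/cos φ = sec φ.
Areal scale at 69.9°: h·k = 1.000 × 2.910 = 2.910.
Areal scale at 15.6°: h·k = 1.000 × 1.038 = 1.038.
Ratio = 2.910/1.038 ≈ 2.80.

2.80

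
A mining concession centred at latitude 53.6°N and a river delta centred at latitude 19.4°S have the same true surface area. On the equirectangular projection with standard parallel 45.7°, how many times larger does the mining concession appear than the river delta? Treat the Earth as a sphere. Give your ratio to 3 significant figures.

With standard parallel φ₀ = 45.7°, the equirectangular projection gives x = Rλ cos φ₀, y = Rφ, so h = 1 and k = cos 45.7° / cos φ.
Areal scale at 53.6°: h·k = 1.000 × 1.177 = 1.177.
Areal scale at 19.4°: h·k = 1.000 × 0.7405 = 0.7405.
Ratio = 1.177/0.7405 ≈ 1.59.

1.59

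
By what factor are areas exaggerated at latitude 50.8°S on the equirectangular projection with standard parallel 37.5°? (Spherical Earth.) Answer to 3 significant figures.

1.26

With standard parallel φ₀ = 37.5°, the equirectangular projection gives x = Rλ cos φ₀, y = Rφ, so h = 1 and k = cos 37.5° / cos φ.
Areal scale = h·k = 1 × cos φ₀ / cos φ; at 50.8°, h = 1.000, k = 1.255, so h·k = 1.255.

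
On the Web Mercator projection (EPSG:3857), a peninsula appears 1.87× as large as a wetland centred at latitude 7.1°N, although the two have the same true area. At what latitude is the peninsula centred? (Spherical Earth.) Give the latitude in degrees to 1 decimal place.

43.5°

On Mercator, (apparent₁)/(apparent₂) = sec²φ₁ / sec²φ₂ when true areas are equal.
cos²φ₂ / cos²φ₁ = 1.87  ⇒  cos φ₁ = cos 7.1° / √1.87 = 0.9923/1.367 = 0.7257.
φ₁ = arccos(0.7257) ≈ 43.5°.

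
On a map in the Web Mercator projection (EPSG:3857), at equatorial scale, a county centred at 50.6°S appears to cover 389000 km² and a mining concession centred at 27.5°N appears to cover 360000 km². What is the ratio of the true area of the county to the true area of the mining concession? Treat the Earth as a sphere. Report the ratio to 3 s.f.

Mercator's areal exaggeration is sec²φ; hence true area = (apparent area) · cos²φ.
True area of county: 389000 × cos²(50.6°) = 389000 × 0.4029 = 156700 km².
True area of mining concession: 360000 × cos²(27.5°) = 360000 × 0.7868 = 283200 km².
Ratio = 156700 / 283200 ≈ 0.553.

0.553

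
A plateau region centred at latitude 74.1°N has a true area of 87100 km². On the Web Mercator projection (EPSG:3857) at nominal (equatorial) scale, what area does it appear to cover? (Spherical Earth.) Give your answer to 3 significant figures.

1160000 km²

For Mercator, h = k = sec φ (a conformal cylindrical projection has a single point scale, 1/cos φ).
Areal scale = k² = sec²φ = 1/cos²(74.1°) = 1/0.2740² = 13.32.
Apparent area = 87100 × 13.32 ≈ 1160000 km².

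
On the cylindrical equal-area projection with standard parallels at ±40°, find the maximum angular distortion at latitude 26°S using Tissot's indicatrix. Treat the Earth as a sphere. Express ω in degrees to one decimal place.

Cylindrical equal-area (φ₀ = 40°): h = cos φ / cos 40° along meridians, k = cos 40° / cos φ along parallels; h·k = 1.
At 26°: h = 1.173, k = 0.8523; principal scales a = 1.173, b = 0.8523.
sin(ω/2) = (a − b)/(a + b) = 0.3210/2.026 = 0.1585, so ω = 2 arcsin(0.1585) ≈ 18.2°.

18.2°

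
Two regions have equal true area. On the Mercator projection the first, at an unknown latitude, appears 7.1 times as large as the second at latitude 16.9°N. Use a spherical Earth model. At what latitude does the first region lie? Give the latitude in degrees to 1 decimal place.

On Mercator, (apparent₁)/(apparent₂) = sec²φ₁ / sec²φ₂ when true areas are equal.
cos²φ₂ / cos²φ₁ = 7.1  ⇒  cos φ₁ = cos 16.9° / √7.1 = 0.9568/2.665 = 0.3591.
φ₁ = arccos(0.3591) ≈ 69.0°.

69.0°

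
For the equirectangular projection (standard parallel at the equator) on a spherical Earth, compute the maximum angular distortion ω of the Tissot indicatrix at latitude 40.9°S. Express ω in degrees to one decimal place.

16.0°

For the equirectangular projection with φ₀ = 0 (plate carrée), h = 1 along meridians and k = sec φ along parallels.
At 40.9°: h = 1.000, k = 1.323; principal scales a = 1.323, b = 1.000.
sin(ω/2) = (a − b)/(a + b) = 0.3230/2.323 = 0.1390, so ω = 2 arcsin(0.1390) ≈ 16.0°.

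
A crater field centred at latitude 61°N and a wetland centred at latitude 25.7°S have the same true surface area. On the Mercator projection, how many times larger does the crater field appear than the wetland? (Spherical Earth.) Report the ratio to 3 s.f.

3.45

Mercator areal scale is sec²φ.
At 61°: sec²(61°) = 1/0.4848² = 4.255.
At 25.7°: sec²(25.7°) = 1/0.9011² = 1.232.
Ratio = 4.255/1.232 = cos²(25.7°)/cos²(61°) ≈ 3.45.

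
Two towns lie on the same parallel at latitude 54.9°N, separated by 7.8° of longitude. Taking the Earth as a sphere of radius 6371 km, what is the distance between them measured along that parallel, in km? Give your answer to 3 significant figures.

Arc length along a parallel = R cos φ · Δλ (with Δλ in radians).
= 6371 × cos 54.9° × (7.8° × π/180) = 6371 × 0.5750 × 0.1361 ≈ 499 km.

499 km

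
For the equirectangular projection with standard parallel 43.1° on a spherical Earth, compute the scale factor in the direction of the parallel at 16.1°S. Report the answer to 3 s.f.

0.760

With standard parallel φ₀ = 43.1°, the equirectangular projection gives x = Rλ cos φ₀, y = Rφ, so h = 1 and k = cos 43.1° / cos φ.
k = cos 43.1° / cos 16.1° = 0.7302/0.9608 = 0.7600.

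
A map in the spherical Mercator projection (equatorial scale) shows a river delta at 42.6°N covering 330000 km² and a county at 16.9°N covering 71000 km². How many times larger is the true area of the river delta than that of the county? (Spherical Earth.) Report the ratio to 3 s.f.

2.75

On Mercator the areal scale is sec²φ, so true area = apparent × cos²φ.
True area of river delta: 330000 × cos²(42.6°) = 330000 × 0.5418 = 178800 km².
True area of county: 71000 × cos²(16.9°) = 71000 × 0.9155 = 65000 km².
Ratio = 178800 / 65000 ≈ 2.75.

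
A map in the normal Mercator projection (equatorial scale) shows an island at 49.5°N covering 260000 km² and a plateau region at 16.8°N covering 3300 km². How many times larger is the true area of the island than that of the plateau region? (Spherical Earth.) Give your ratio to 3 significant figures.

Mercator's areal exaggeration is sec²φ; hence true area = (apparent area) · cos²φ.
True area of island: 260000 × cos²(49.5°) = 260000 × 0.4218 = 109700 km².
True area of plateau region: 3300 × cos²(16.8°) = 3300 × 0.9165 = 3024 km².
Ratio = 109700 / 3024 ≈ 36.3.

36.3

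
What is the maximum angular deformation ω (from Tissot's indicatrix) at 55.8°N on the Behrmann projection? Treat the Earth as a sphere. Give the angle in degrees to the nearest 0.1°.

Behrmann is a cylindrical equal-area projection with standard parallels at ±30°. A cylindrical equal-area projection with standard parallel φ₀ has meridian scale h = cos φ / cos φ₀ and parallel scale k = cos φ₀ / cos φ (so areas are preserved, h·k = 1).
At 55.8°: h = 0.6490, k = 1.541; principal scales a = 1.541, b = 0.6490.
sin(ω/2) = (a − b)/(a + b) = 0.8917/2.190 = 0.4072, so ω = 2 arcsin(0.4072) ≈ 48.1°.

48.1°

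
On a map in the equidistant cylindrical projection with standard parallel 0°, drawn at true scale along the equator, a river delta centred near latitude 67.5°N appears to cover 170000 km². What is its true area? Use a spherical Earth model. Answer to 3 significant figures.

65100 km²

For the equirectangular projection with φ₀ = 0 (plate carrée), h = 1 along meridians and k = sec φ along parallels.
Areal scale = h·k = 1 × sec φ; at 67.5°, h = 1.000, k = 2.613, so h·k = 2.613.
True area = apparent / (areal scale) = 170000 / 2.613 ≈ 65100 km².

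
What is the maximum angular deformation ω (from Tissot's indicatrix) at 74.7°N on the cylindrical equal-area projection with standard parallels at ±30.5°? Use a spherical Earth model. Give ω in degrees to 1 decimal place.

111.9°

For cylindrical equal-area with standard parallel φ₀, h = cos φ / cos φ₀ and k = cos φ₀ / cos φ, so h·k = 1.
At 74.7°: h = 0.3062, k = 3.265; principal scales a = 3.265, b = 0.3062.
sin(ω/2) = (a − b)/(a + b) = 2.959/3.572 = 0.8285, so ω = 2 arcsin(0.8285) ≈ 111.9°.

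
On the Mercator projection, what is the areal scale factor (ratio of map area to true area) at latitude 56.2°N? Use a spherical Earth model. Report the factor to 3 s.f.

3.23

For Mercator, h = k = sec φ (a conformal cylindrical projection has a single point scale, 1/cos φ).
Areal scale = k² = sec²φ = 1/cos²(56.2°) = 1/0.5563² = 3.231.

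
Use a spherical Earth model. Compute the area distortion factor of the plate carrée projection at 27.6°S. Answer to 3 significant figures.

1.13

Plate carrée maps x = Rλ, y = Rφ. The meridian scale is h = 1 and the parallel scale is k = 1/cos φ = sec φ.
Areal scale = h·k = 1 × sec φ; at 27.6°, h = 1.000, k = 1.128, so h·k = 1.128.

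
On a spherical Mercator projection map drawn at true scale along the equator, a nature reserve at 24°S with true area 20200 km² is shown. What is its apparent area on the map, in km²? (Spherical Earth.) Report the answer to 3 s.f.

24200 km²

For Mercator, h = k = sec φ (a conformal cylindrical projection has a single point scale, 1/cos φ).
Areal scale = k² = sec²φ = 1/cos²(24°) = 1/0.9135² = 1.198.
Apparent area = 20200 × 1.198 ≈ 24200 km².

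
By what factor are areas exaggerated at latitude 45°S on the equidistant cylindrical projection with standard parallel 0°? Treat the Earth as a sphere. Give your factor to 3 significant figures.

In the plate carrée (x = Rλ, y = Rφ), meridians are true-scale (h = 1) and parallels are stretched by k = sec φ.
Areal scale = h·k = 1 × sec φ; at 45°, h = 1.000, k = 1.414, so h·k = 1.414.

1.41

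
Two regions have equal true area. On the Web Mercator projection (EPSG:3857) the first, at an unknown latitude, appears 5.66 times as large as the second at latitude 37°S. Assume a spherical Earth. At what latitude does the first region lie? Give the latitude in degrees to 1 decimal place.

70.4°

For equal true areas on Mercator, apparent areas scale as sec²φ, so the ratio is cos²φ₂ / cos²φ₁.
cos²φ₂ / cos²φ₁ = 5.66  ⇒  cos φ₁ = cos 37° / √5.66 = 0.7986/2.379 = 0.3357.
φ₁ = arccos(0.3357) ≈ 70.4°.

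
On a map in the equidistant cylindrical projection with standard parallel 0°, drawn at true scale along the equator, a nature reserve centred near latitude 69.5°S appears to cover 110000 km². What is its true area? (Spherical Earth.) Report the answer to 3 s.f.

38500 km²

In the plate carrée (x = Rλ, y = Rφ), meridians are true-scale (h = 1) and parallels are stretched by k = sec φ.
Areal scale = h·k = 1 × sec φ; at 69.5°, h = 1.000, k = 2.855, so h·k = 2.855.
True area = apparent / (areal scale) = 110000 / 2.855 ≈ 38500 km².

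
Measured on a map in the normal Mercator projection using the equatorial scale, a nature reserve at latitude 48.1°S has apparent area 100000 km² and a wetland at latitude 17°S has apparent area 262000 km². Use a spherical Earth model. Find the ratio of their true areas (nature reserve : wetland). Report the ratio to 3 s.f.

0.186

Mercator's areal exaggeration is sec²φ; hence true area = (apparent area) · cos²φ.
True area of nature reserve: 100000 × cos²(48.1°) = 100000 × 0.4460 = 44600 km².
True area of wetland: 262000 × cos²(17°) = 262000 × 0.9145 = 239600 km².
Ratio = 44600 / 239600 ≈ 0.186.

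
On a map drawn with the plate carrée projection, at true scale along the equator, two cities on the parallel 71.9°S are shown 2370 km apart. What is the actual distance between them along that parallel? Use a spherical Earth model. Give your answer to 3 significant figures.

Plate carrée maps x = Rλ, y = Rφ. The meridian scale is h = 1 and the parallel scale is k = 1/cos φ = sec φ.
Along the parallel at 71.9°, map distances are exaggerated by k = sec 71.9° = 3.219.
True distance = 2370 / 3.219 = 2370 × cos 71.9° ≈ 736 km.

736 km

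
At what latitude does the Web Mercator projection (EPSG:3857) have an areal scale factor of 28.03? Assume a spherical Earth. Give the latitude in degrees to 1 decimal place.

79.1°

Mercator areal scale is sec²φ.
sec²φ = 28.03  ⇒  cos²φ = 0.03568  ⇒  cos φ = 0.1889.
φ = arccos(0.1889) ≈ 79.1°.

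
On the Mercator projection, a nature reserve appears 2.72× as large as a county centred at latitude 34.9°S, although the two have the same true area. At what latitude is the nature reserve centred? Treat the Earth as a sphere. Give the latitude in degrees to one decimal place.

For equal true areas on Mercator, apparent areas scale as sec²φ, so the ratio is cos²φ₂ / cos²φ₁.
cos²φ₂ / cos²φ₁ = 2.72  ⇒  cos φ₁ = cos 34.9° / √2.72 = 0.8202/1.649 = 0.4973.
φ₁ = arccos(0.4973) ≈ 60.2°.

60.2°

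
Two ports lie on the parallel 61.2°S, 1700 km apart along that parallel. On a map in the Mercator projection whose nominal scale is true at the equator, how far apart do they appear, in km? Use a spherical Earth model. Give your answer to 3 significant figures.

The Mercator projection is conformal; its linear scale factor is the same in every direction and equals sec φ = 1/cos φ.
Along the parallel, k = sec 61.2° = 1/0.4818 = 2.076.
Map distance = 1700 × 2.076 ≈ 3530 km.

3530 km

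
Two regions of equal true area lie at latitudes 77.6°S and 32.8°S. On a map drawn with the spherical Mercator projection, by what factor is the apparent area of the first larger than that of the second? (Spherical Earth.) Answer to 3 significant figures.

Mercator areal scale is sec²φ.
At 77.6°: sec²(77.6°) = 1/0.2147² = 21.69.
At 32.8°: sec²(32.8°) = 1/0.8406² = 1.415.
Ratio = 21.69/1.415 = cos²(32.8°)/cos²(77.6°) ≈ 15.3.

15.3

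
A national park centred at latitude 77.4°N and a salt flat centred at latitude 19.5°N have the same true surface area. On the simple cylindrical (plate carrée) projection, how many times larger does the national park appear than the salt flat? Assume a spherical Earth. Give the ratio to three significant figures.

For the equirectangular projection with φ₀ = 0 (plate carrée), h = 1 along meridians and k = sec φ along parallels.
Areal scale at 77.4°: h·k = 1.000 × 4.584 = 4.584.
Areal scale at 19.5°: h·k = 1.000 × 1.061 = 1.061.
Ratio = 4.584/1.061 ≈ 4.32.

4.32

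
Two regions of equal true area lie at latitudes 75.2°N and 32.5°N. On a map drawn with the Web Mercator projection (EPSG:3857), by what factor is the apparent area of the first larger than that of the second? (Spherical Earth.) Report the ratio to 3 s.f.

10.9

Mercator areal scale is sec²φ.
At 75.2°: sec²(75.2°) = 1/0.2554² = 15.33.
At 32.5°: sec²(32.5°) = 1/0.8434² = 1.406.
Ratio = 15.33/1.406 = cos²(32.5°)/cos²(75.2°) ≈ 10.9.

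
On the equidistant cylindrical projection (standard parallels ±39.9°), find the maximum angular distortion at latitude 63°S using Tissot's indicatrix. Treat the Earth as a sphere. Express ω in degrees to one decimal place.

In the equirectangular projection with standard parallel φ₀ = 39.9° (x = Rλ cos φ₀, y = Rφ), meridians are true-scale (h = 1) and the parallel scale is k = cos φ₀ / cos φ.
At 63°: h = 1.000, k = 1.690; principal scales a = 1.690, b = 1.000.
sin(ω/2) = (a − b)/(a + b) = 0.6898/2.690 = 0.2565, so ω = 2 arcsin(0.2565) ≈ 29.7°.

29.7°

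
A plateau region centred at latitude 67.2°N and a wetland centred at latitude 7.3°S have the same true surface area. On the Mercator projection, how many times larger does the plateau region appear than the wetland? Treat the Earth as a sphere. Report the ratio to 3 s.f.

6.55

On Mercator, area is exaggerated by sec²φ = 1/cos²φ.
At 67.2°: sec²(67.2°) = 1/0.3875² = 6.659.
At 7.3°: sec²(7.3°) = 1/0.9919² = 1.016.
Ratio = 6.659/1.016 = cos²(7.3°)/cos²(67.2°) ≈ 6.55.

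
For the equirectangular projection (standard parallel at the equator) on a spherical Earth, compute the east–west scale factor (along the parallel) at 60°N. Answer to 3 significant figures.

2.00

For the equirectangular projection with φ₀ = 0 (plate carrée), h = 1 along meridians and k = sec φ along parallels.
k = 1/cos 60° = 1/0.5000 = 2.000.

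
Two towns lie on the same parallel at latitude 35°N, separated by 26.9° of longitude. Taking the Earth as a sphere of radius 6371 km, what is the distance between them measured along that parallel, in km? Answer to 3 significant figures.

Arc length along a parallel = R cos φ · Δλ (with Δλ in radians).
= 6371 × cos 35° × (26.9° × π/180) = 6371 × 0.8192 × 0.4695 ≈ 2450 km.

2450 km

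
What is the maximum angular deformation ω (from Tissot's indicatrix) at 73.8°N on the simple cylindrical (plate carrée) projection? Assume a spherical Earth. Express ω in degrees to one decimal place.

Plate carrée maps x = Rλ, y = Rφ. The meridian scale is h = 1 and the parallel scale is k = 1/cos φ = sec φ.
At 73.8°: h = 1.000, k = 3.584; principal scales a = 3.584, b = 1.000.
sin(ω/2) = (a − b)/(a + b) = 2.584/4.584 = 0.5637, so ω = 2 arcsin(0.5637) ≈ 68.6°.

68.6°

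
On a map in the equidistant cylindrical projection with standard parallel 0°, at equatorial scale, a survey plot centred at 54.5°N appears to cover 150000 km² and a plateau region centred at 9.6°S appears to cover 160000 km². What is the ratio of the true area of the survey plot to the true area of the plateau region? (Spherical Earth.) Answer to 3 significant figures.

0.552

Plate carrée has h = 1 and k = sec φ, giving areal scale sec φ; true area = (apparent area) · cos φ.
True area of survey plot: 150000 × cos(54.5°) = 150000 × 0.5807 = 87110 km².
True area of plateau region: 160000 × cos(9.6°) = 160000 × 0.9860 = 157800 km².
Ratio = 87110 / 157800 ≈ 0.552.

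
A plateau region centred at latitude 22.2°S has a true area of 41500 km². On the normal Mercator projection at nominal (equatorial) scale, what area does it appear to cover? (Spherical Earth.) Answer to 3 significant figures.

48400 km²

The Mercator projection is conformal; its linear scale factor is the same in every direction and equals sec φ = 1/cos φ.
Areal scale = k² = sec²φ = 1/cos²(22.2°) = 1/0.9259² = 1.167.
Apparent area = 41500 × 1.167 ≈ 48400 km².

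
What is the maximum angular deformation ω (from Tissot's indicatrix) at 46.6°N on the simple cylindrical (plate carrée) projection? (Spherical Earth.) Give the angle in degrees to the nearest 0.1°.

In the plate carrée (x = Rλ, y = Rφ), meridians are true-scale (h = 1) and parallels are stretched by k = sec φ.
At 46.6°: h = 1.000, k = 1.455; principal scales a = 1.455, b = 1.000.
sin(ω/2) = (a − b)/(a + b) = 0.4554/2.455 = 0.1855, so ω = 2 arcsin(0.1855) ≈ 21.4°.

21.4°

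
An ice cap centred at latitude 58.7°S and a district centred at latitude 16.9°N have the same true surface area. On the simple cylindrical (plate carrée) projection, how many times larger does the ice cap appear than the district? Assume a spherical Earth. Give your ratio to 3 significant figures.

1.84

In the plate carrée (x = Rλ, y = Rφ), meridians are true-scale (h = 1) and parallels are stretched by k = sec φ.
Areal scale at 58.7°: h·k = 1.000 × 1.925 = 1.925.
Areal scale at 16.9°: h·k = 1.000 × 1.045 = 1.045.
Ratio = 1.925/1.045 ≈ 1.84.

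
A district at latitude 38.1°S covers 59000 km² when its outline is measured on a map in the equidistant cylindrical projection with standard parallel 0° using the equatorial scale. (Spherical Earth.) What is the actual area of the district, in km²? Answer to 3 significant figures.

46400 km²

In the plate carrée (x = Rλ, y = Rφ), meridians are true-scale (h = 1) and parallels are stretched by k = sec φ.
Areal scale = h·k = 1 × sec φ; at 38.1°, h = 1.000, k = 1.271, so h·k = 1.271.
True area = apparent / (areal scale) = 59000 / 1.271 ≈ 46400 km².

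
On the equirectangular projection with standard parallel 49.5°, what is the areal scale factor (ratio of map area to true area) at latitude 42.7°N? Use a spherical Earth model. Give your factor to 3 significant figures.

0.884

In the equirectangular projection with standard parallel φ₀ = 49.5° (x = Rλ cos φ₀, y = Rφ), meridians are true-scale (h = 1) and the parallel scale is k = cos φ₀ / cos φ.
Areal scale = h·k = 1 × cos φ₀ / cos φ; at 42.7°, h = 1.000, k = 0.8837, so h·k = 0.8837.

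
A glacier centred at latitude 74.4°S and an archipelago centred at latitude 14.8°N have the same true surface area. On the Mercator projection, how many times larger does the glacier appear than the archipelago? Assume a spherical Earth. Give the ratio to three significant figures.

Mercator areal scale is sec²φ.
At 74.4°: sec²(74.4°) = 1/0.2689² = 13.83.
At 14.8°: sec²(14.8°) = 1/0.9668² = 1.070.
Ratio = 13.83/1.070 = cos²(14.8°)/cos²(74.4°) ≈ 12.9.

12.9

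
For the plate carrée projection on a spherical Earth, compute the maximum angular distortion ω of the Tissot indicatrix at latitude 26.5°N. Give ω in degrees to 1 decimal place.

For the equirectangular projection with φ₀ = 0 (plate carrée), h = 1 along meridians and k = sec φ along parallels.
At 26.5°: h = 1.000, k = 1.117; principal scales a = 1.117, b = 1.000.
sin(ω/2) = (a − b)/(a + b) = 0.1174/2.117 = 0.05545, so ω = 2 arcsin(0.05545) ≈ 6.4°.

6.4°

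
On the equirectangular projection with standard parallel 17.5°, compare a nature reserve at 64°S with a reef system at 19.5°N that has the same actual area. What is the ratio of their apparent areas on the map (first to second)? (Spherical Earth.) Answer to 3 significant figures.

2.15

With standard parallel φ₀ = 17.5°, the equirectangular projection gives x = Rλ cos φ₀, y = Rφ, so h = 1 and k = cos 17.5° / cos φ.
Areal scale at 64°: h·k = 1.000 × 2.176 = 2.176.
Areal scale at 19.5°: h·k = 1.000 × 1.012 = 1.012.
Ratio = 2.176/1.012 ≈ 2.15.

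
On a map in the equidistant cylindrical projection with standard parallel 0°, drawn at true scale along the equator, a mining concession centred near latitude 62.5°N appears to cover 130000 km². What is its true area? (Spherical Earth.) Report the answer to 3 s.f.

For the equirectangular projection with φ₀ = 0 (plate carrée), h = 1 along meridians and k = sec φ along parallels.
Areal scale = h·k = 1 × sec φ; at 62.5°, h = 1.000, k = 2.166, so h·k = 2.166.
True area = apparent / (areal scale) = 130000 / 2.166 ≈ 60000 km².

60000 km²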